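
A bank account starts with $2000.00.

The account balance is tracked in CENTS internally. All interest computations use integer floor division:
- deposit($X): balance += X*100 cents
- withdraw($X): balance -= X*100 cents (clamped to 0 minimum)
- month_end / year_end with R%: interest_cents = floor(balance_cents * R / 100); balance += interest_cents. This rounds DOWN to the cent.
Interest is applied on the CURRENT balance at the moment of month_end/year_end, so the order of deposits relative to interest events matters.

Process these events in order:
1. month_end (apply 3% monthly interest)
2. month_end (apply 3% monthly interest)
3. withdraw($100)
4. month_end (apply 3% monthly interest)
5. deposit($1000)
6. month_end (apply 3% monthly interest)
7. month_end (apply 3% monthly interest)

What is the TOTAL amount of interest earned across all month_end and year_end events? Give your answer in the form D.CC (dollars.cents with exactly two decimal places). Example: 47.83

Answer: 370.16

Derivation:
After 1 (month_end (apply 3% monthly interest)): balance=$2060.00 total_interest=$60.00
After 2 (month_end (apply 3% monthly interest)): balance=$2121.80 total_interest=$121.80
After 3 (withdraw($100)): balance=$2021.80 total_interest=$121.80
After 4 (month_end (apply 3% monthly interest)): balance=$2082.45 total_interest=$182.45
After 5 (deposit($1000)): balance=$3082.45 total_interest=$182.45
After 6 (month_end (apply 3% monthly interest)): balance=$3174.92 total_interest=$274.92
After 7 (month_end (apply 3% monthly interest)): balance=$3270.16 total_interest=$370.16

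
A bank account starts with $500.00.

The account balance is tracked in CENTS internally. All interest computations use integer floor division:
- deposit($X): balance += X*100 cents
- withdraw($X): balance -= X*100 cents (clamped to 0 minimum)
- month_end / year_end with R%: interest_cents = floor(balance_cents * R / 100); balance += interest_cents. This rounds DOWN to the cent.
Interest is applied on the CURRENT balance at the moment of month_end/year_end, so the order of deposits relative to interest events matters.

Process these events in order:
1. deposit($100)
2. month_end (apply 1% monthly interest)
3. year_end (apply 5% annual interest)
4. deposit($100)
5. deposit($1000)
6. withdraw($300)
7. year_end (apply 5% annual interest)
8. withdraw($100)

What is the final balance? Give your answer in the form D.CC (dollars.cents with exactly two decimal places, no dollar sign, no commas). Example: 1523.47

After 1 (deposit($100)): balance=$600.00 total_interest=$0.00
After 2 (month_end (apply 1% monthly interest)): balance=$606.00 total_interest=$6.00
After 3 (year_end (apply 5% annual interest)): balance=$636.30 total_interest=$36.30
After 4 (deposit($100)): balance=$736.30 total_interest=$36.30
After 5 (deposit($1000)): balance=$1736.30 total_interest=$36.30
After 6 (withdraw($300)): balance=$1436.30 total_interest=$36.30
After 7 (year_end (apply 5% annual interest)): balance=$1508.11 total_interest=$108.11
After 8 (withdraw($100)): balance=$1408.11 total_interest=$108.11

Answer: 1408.11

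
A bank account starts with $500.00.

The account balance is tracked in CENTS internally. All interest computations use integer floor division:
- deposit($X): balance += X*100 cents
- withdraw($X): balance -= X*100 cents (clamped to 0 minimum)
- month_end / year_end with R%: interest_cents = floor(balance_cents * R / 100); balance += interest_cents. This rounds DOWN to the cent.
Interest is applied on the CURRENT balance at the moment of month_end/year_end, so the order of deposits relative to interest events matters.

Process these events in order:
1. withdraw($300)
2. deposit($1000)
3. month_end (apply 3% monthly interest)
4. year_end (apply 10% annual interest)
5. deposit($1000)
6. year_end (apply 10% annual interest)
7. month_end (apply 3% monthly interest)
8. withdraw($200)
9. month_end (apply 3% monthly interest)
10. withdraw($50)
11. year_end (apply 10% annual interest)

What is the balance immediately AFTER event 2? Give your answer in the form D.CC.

After 1 (withdraw($300)): balance=$200.00 total_interest=$0.00
After 2 (deposit($1000)): balance=$1200.00 total_interest=$0.00

Answer: 1200.00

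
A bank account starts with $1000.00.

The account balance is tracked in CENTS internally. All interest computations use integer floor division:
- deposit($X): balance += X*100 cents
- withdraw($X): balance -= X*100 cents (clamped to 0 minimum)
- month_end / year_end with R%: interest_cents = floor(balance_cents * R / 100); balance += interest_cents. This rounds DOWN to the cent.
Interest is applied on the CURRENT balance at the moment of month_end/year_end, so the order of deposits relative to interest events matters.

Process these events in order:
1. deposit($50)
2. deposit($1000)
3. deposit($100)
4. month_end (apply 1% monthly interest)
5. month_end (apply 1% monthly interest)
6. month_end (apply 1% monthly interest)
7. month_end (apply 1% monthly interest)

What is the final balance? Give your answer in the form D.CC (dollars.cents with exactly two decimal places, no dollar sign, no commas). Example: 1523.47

After 1 (deposit($50)): balance=$1050.00 total_interest=$0.00
After 2 (deposit($1000)): balance=$2050.00 total_interest=$0.00
After 3 (deposit($100)): balance=$2150.00 total_interest=$0.00
After 4 (month_end (apply 1% monthly interest)): balance=$2171.50 total_interest=$21.50
After 5 (month_end (apply 1% monthly interest)): balance=$2193.21 total_interest=$43.21
After 6 (month_end (apply 1% monthly interest)): balance=$2215.14 total_interest=$65.14
After 7 (month_end (apply 1% monthly interest)): balance=$2237.29 total_interest=$87.29

Answer: 2237.29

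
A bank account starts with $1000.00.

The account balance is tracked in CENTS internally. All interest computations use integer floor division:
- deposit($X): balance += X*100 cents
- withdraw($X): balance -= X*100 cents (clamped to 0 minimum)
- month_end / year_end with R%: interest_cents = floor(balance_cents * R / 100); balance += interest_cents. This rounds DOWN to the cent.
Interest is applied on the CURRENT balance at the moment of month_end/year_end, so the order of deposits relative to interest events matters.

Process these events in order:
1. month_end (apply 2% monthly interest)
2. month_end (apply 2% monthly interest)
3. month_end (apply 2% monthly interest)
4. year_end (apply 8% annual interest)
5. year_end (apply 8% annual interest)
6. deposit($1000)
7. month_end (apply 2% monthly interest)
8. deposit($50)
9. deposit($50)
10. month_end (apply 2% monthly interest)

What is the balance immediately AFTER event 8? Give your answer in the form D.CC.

After 1 (month_end (apply 2% monthly interest)): balance=$1020.00 total_interest=$20.00
After 2 (month_end (apply 2% monthly interest)): balance=$1040.40 total_interest=$40.40
After 3 (month_end (apply 2% monthly interest)): balance=$1061.20 total_interest=$61.20
After 4 (year_end (apply 8% annual interest)): balance=$1146.09 total_interest=$146.09
After 5 (year_end (apply 8% annual interest)): balance=$1237.77 total_interest=$237.77
After 6 (deposit($1000)): balance=$2237.77 total_interest=$237.77
After 7 (month_end (apply 2% monthly interest)): balance=$2282.52 total_interest=$282.52
After 8 (deposit($50)): balance=$2332.52 total_interest=$282.52

Answer: 2332.52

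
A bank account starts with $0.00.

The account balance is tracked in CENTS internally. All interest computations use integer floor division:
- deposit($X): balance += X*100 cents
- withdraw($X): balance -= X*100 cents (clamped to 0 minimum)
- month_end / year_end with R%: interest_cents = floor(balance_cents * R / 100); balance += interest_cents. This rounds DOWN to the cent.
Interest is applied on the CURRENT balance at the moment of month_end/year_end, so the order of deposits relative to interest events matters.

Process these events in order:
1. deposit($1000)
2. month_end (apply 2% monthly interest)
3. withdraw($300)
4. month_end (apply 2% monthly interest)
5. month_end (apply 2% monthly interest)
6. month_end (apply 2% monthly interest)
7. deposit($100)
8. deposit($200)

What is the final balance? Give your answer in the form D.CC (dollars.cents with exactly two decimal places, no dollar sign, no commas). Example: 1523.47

After 1 (deposit($1000)): balance=$1000.00 total_interest=$0.00
After 2 (month_end (apply 2% monthly interest)): balance=$1020.00 total_interest=$20.00
After 3 (withdraw($300)): balance=$720.00 total_interest=$20.00
After 4 (month_end (apply 2% monthly interest)): balance=$734.40 total_interest=$34.40
After 5 (month_end (apply 2% monthly interest)): balance=$749.08 total_interest=$49.08
After 6 (month_end (apply 2% monthly interest)): balance=$764.06 total_interest=$64.06
After 7 (deposit($100)): balance=$864.06 total_interest=$64.06
After 8 (deposit($200)): balance=$1064.06 total_interest=$64.06

Answer: 1064.06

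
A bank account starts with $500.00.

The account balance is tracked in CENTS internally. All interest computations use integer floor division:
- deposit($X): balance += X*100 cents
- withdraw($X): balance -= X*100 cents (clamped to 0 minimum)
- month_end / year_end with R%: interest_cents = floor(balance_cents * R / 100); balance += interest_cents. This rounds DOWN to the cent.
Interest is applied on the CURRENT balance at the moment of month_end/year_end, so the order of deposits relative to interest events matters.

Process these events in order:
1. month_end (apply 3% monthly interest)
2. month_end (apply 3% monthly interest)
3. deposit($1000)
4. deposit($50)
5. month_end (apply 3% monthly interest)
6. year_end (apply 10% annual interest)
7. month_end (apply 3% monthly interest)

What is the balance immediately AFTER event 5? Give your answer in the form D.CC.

After 1 (month_end (apply 3% monthly interest)): balance=$515.00 total_interest=$15.00
After 2 (month_end (apply 3% monthly interest)): balance=$530.45 total_interest=$30.45
After 3 (deposit($1000)): balance=$1530.45 total_interest=$30.45
After 4 (deposit($50)): balance=$1580.45 total_interest=$30.45
After 5 (month_end (apply 3% monthly interest)): balance=$1627.86 total_interest=$77.86

Answer: 1627.86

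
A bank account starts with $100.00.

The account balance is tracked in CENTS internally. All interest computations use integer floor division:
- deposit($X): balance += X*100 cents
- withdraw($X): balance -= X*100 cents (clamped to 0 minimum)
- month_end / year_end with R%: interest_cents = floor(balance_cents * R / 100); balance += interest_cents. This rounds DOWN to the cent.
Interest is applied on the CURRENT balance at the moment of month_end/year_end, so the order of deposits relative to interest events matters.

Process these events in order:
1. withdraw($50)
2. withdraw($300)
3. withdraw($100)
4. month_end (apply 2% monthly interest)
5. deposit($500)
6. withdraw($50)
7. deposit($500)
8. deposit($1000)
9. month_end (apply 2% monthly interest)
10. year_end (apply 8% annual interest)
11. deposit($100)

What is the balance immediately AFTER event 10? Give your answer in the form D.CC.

Answer: 2148.12

Derivation:
After 1 (withdraw($50)): balance=$50.00 total_interest=$0.00
After 2 (withdraw($300)): balance=$0.00 total_interest=$0.00
After 3 (withdraw($100)): balance=$0.00 total_interest=$0.00
After 4 (month_end (apply 2% monthly interest)): balance=$0.00 total_interest=$0.00
After 5 (deposit($500)): balance=$500.00 total_interest=$0.00
After 6 (withdraw($50)): balance=$450.00 total_interest=$0.00
After 7 (deposit($500)): balance=$950.00 total_interest=$0.00
After 8 (deposit($1000)): balance=$1950.00 total_interest=$0.00
After 9 (month_end (apply 2% monthly interest)): balance=$1989.00 total_interest=$39.00
After 10 (year_end (apply 8% annual interest)): balance=$2148.12 total_interest=$198.12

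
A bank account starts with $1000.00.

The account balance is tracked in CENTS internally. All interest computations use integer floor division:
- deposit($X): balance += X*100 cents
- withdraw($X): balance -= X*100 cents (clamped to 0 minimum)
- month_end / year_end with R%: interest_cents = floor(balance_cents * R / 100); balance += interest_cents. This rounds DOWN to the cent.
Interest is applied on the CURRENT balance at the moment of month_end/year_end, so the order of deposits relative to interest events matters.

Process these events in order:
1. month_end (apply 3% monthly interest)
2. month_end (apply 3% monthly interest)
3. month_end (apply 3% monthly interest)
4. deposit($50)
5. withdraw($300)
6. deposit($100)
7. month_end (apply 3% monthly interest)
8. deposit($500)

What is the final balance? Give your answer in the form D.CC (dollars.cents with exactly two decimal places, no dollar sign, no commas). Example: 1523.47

After 1 (month_end (apply 3% monthly interest)): balance=$1030.00 total_interest=$30.00
After 2 (month_end (apply 3% monthly interest)): balance=$1060.90 total_interest=$60.90
After 3 (month_end (apply 3% monthly interest)): balance=$1092.72 total_interest=$92.72
After 4 (deposit($50)): balance=$1142.72 total_interest=$92.72
After 5 (withdraw($300)): balance=$842.72 total_interest=$92.72
After 6 (deposit($100)): balance=$942.72 total_interest=$92.72
After 7 (month_end (apply 3% monthly interest)): balance=$971.00 total_interest=$121.00
After 8 (deposit($500)): balance=$1471.00 total_interest=$121.00

Answer: 1471.00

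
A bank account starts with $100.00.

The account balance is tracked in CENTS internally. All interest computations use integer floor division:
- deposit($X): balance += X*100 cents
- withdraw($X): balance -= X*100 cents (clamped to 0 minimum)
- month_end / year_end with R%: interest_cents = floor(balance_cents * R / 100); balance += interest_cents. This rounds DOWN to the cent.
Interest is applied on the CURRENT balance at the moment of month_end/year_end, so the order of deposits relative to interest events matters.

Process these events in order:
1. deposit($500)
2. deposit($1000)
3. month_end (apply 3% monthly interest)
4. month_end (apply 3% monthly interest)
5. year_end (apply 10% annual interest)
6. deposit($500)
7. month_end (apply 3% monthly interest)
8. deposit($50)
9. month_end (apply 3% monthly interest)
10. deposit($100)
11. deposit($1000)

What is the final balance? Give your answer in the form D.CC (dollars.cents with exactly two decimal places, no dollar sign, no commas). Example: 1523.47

Answer: 3662.83

Derivation:
After 1 (deposit($500)): balance=$600.00 total_interest=$0.00
After 2 (deposit($1000)): balance=$1600.00 total_interest=$0.00
After 3 (month_end (apply 3% monthly interest)): balance=$1648.00 total_interest=$48.00
After 4 (month_end (apply 3% monthly interest)): balance=$1697.44 total_interest=$97.44
After 5 (year_end (apply 10% annual interest)): balance=$1867.18 total_interest=$267.18
After 6 (deposit($500)): balance=$2367.18 total_interest=$267.18
After 7 (month_end (apply 3% monthly interest)): balance=$2438.19 total_interest=$338.19
After 8 (deposit($50)): balance=$2488.19 total_interest=$338.19
After 9 (month_end (apply 3% monthly interest)): balance=$2562.83 total_interest=$412.83
After 10 (deposit($100)): balance=$2662.83 total_interest=$412.83
After 11 (deposit($1000)): balance=$3662.83 total_interest=$412.83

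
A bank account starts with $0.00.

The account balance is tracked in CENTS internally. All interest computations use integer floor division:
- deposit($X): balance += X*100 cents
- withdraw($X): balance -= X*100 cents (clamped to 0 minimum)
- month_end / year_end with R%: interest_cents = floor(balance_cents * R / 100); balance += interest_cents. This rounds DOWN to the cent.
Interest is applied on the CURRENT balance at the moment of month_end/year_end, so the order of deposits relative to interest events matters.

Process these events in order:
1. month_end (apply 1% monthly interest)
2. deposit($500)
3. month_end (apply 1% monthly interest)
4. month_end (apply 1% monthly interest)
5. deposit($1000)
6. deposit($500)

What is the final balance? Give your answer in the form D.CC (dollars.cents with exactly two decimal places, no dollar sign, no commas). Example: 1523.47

Answer: 2010.05

Derivation:
After 1 (month_end (apply 1% monthly interest)): balance=$0.00 total_interest=$0.00
After 2 (deposit($500)): balance=$500.00 total_interest=$0.00
After 3 (month_end (apply 1% monthly interest)): balance=$505.00 total_interest=$5.00
After 4 (month_end (apply 1% monthly interest)): balance=$510.05 total_interest=$10.05
After 5 (deposit($1000)): balance=$1510.05 total_interest=$10.05
After 6 (deposit($500)): balance=$2010.05 total_interest=$10.05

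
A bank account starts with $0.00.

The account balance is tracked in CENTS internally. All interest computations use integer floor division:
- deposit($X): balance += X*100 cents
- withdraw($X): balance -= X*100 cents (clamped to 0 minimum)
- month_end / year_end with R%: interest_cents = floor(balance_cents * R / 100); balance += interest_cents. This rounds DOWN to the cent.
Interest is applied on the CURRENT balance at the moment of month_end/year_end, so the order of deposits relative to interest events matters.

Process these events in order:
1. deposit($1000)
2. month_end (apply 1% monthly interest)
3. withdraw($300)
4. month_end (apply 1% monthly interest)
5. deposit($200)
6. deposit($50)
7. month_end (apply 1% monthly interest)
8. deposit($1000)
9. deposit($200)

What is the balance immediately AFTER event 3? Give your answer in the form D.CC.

After 1 (deposit($1000)): balance=$1000.00 total_interest=$0.00
After 2 (month_end (apply 1% monthly interest)): balance=$1010.00 total_interest=$10.00
After 3 (withdraw($300)): balance=$710.00 total_interest=$10.00

Answer: 710.00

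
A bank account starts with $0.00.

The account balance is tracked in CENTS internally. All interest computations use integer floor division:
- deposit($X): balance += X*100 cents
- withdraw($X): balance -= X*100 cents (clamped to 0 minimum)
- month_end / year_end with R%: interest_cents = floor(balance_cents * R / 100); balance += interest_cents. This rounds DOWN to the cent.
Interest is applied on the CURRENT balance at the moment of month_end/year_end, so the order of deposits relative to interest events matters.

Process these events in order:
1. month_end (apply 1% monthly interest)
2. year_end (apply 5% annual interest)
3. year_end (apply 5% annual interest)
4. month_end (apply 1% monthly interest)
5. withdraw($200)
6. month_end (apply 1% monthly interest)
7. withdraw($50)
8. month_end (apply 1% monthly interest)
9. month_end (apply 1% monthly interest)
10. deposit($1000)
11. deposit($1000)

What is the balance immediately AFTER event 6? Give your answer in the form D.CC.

After 1 (month_end (apply 1% monthly interest)): balance=$0.00 total_interest=$0.00
After 2 (year_end (apply 5% annual interest)): balance=$0.00 total_interest=$0.00
After 3 (year_end (apply 5% annual interest)): balance=$0.00 total_interest=$0.00
After 4 (month_end (apply 1% monthly interest)): balance=$0.00 total_interest=$0.00
After 5 (withdraw($200)): balance=$0.00 total_interest=$0.00
After 6 (month_end (apply 1% monthly interest)): balance=$0.00 total_interest=$0.00

Answer: 0.00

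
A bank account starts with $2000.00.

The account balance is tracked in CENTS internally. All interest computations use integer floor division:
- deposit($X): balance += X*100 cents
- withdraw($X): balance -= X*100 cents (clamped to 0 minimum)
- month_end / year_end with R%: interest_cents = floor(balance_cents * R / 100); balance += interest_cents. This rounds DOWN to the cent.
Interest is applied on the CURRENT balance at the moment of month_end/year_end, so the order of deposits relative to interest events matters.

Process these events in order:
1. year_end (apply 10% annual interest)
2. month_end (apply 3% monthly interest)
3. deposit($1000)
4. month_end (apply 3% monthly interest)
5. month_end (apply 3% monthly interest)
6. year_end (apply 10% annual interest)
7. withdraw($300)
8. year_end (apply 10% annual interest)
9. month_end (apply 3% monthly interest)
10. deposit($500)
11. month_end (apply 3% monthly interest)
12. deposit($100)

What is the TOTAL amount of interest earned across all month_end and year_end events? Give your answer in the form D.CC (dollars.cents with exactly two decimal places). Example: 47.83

After 1 (year_end (apply 10% annual interest)): balance=$2200.00 total_interest=$200.00
After 2 (month_end (apply 3% monthly interest)): balance=$2266.00 total_interest=$266.00
After 3 (deposit($1000)): balance=$3266.00 total_interest=$266.00
After 4 (month_end (apply 3% monthly interest)): balance=$3363.98 total_interest=$363.98
After 5 (month_end (apply 3% monthly interest)): balance=$3464.89 total_interest=$464.89
After 6 (year_end (apply 10% annual interest)): balance=$3811.37 total_interest=$811.37
After 7 (withdraw($300)): balance=$3511.37 total_interest=$811.37
After 8 (year_end (apply 10% annual interest)): balance=$3862.50 total_interest=$1162.50
After 9 (month_end (apply 3% monthly interest)): balance=$3978.37 total_interest=$1278.37
After 10 (deposit($500)): balance=$4478.37 total_interest=$1278.37
After 11 (month_end (apply 3% monthly interest)): balance=$4612.72 total_interest=$1412.72
After 12 (deposit($100)): balance=$4712.72 total_interest=$1412.72

Answer: 1412.72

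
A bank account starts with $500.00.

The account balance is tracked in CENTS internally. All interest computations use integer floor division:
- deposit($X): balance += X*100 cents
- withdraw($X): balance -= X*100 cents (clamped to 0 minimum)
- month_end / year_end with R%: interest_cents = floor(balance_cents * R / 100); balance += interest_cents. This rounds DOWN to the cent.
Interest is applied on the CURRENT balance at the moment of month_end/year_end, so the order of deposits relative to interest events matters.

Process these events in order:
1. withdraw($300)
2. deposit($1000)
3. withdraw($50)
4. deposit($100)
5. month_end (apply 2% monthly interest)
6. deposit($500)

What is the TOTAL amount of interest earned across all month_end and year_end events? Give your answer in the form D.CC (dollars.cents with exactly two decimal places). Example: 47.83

Answer: 25.00

Derivation:
After 1 (withdraw($300)): balance=$200.00 total_interest=$0.00
After 2 (deposit($1000)): balance=$1200.00 total_interest=$0.00
After 3 (withdraw($50)): balance=$1150.00 total_interest=$0.00
After 4 (deposit($100)): balance=$1250.00 total_interest=$0.00
After 5 (month_end (apply 2% monthly interest)): balance=$1275.00 total_interest=$25.00
After 6 (deposit($500)): balance=$1775.00 total_interest=$25.00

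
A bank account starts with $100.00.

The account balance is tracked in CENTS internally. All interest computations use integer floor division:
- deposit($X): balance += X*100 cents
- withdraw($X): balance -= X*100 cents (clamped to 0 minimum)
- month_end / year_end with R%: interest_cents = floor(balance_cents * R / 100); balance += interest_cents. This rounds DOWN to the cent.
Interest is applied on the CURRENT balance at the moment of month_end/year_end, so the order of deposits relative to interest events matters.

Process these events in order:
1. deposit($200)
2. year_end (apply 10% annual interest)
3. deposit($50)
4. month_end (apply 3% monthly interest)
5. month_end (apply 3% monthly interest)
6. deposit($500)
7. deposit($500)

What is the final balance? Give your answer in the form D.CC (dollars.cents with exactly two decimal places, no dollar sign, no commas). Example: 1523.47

Answer: 1403.14

Derivation:
After 1 (deposit($200)): balance=$300.00 total_interest=$0.00
After 2 (year_end (apply 10% annual interest)): balance=$330.00 total_interest=$30.00
After 3 (deposit($50)): balance=$380.00 total_interest=$30.00
After 4 (month_end (apply 3% monthly interest)): balance=$391.40 total_interest=$41.40
After 5 (month_end (apply 3% monthly interest)): balance=$403.14 total_interest=$53.14
After 6 (deposit($500)): balance=$903.14 total_interest=$53.14
After 7 (deposit($500)): balance=$1403.14 total_interest=$53.14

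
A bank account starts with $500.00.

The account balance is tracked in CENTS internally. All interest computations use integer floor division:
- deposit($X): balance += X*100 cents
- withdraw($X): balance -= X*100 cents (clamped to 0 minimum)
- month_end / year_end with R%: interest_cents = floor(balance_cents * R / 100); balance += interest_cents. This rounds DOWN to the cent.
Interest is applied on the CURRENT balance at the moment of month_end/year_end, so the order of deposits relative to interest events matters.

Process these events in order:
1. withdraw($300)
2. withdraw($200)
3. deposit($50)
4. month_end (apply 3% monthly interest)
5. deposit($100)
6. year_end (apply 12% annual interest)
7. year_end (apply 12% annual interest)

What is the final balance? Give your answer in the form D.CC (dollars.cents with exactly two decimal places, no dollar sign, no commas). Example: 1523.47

Answer: 190.04

Derivation:
After 1 (withdraw($300)): balance=$200.00 total_interest=$0.00
After 2 (withdraw($200)): balance=$0.00 total_interest=$0.00
After 3 (deposit($50)): balance=$50.00 total_interest=$0.00
After 4 (month_end (apply 3% monthly interest)): balance=$51.50 total_interest=$1.50
After 5 (deposit($100)): balance=$151.50 total_interest=$1.50
After 6 (year_end (apply 12% annual interest)): balance=$169.68 total_interest=$19.68
After 7 (year_end (apply 12% annual interest)): balance=$190.04 total_interest=$40.04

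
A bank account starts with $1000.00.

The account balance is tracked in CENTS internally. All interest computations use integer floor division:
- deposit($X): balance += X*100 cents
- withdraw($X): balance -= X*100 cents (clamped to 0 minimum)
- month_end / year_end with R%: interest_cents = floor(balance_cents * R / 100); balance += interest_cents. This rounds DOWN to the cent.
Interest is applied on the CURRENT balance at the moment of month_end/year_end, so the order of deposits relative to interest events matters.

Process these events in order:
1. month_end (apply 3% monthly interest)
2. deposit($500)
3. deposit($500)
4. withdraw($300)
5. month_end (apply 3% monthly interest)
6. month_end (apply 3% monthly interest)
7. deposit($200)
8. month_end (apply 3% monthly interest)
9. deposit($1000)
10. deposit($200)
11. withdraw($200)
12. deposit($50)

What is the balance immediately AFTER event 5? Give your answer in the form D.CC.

After 1 (month_end (apply 3% monthly interest)): balance=$1030.00 total_interest=$30.00
After 2 (deposit($500)): balance=$1530.00 total_interest=$30.00
After 3 (deposit($500)): balance=$2030.00 total_interest=$30.00
After 4 (withdraw($300)): balance=$1730.00 total_interest=$30.00
After 5 (month_end (apply 3% monthly interest)): balance=$1781.90 total_interest=$81.90

Answer: 1781.90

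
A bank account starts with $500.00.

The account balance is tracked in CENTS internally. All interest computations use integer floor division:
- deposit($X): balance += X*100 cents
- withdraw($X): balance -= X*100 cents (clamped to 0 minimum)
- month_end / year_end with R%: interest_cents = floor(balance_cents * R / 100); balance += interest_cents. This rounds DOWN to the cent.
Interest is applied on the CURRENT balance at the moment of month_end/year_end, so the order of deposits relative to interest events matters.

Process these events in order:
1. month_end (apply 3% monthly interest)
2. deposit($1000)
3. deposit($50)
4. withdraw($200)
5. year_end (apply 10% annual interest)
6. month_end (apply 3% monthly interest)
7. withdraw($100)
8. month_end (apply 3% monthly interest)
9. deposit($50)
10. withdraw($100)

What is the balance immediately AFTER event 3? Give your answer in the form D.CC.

After 1 (month_end (apply 3% monthly interest)): balance=$515.00 total_interest=$15.00
After 2 (deposit($1000)): balance=$1515.00 total_interest=$15.00
After 3 (deposit($50)): balance=$1565.00 total_interest=$15.00

Answer: 1565.00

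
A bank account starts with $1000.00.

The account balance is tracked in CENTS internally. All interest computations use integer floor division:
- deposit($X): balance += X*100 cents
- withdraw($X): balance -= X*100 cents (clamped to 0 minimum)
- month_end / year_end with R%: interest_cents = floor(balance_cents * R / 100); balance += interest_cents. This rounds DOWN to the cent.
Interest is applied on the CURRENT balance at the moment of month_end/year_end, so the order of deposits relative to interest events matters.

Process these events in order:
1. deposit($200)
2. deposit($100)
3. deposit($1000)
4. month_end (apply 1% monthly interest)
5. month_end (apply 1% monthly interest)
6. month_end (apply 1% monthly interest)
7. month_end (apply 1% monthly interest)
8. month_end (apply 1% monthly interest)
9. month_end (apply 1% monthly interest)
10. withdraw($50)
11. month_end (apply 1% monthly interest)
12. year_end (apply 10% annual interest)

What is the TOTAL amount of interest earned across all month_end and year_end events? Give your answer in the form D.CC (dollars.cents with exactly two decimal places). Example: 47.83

After 1 (deposit($200)): balance=$1200.00 total_interest=$0.00
After 2 (deposit($100)): balance=$1300.00 total_interest=$0.00
After 3 (deposit($1000)): balance=$2300.00 total_interest=$0.00
After 4 (month_end (apply 1% monthly interest)): balance=$2323.00 total_interest=$23.00
After 5 (month_end (apply 1% monthly interest)): balance=$2346.23 total_interest=$46.23
After 6 (month_end (apply 1% monthly interest)): balance=$2369.69 total_interest=$69.69
After 7 (month_end (apply 1% monthly interest)): balance=$2393.38 total_interest=$93.38
After 8 (month_end (apply 1% monthly interest)): balance=$2417.31 total_interest=$117.31
After 9 (month_end (apply 1% monthly interest)): balance=$2441.48 total_interest=$141.48
After 10 (withdraw($50)): balance=$2391.48 total_interest=$141.48
After 11 (month_end (apply 1% monthly interest)): balance=$2415.39 total_interest=$165.39
After 12 (year_end (apply 10% annual interest)): balance=$2656.92 total_interest=$406.92

Answer: 406.92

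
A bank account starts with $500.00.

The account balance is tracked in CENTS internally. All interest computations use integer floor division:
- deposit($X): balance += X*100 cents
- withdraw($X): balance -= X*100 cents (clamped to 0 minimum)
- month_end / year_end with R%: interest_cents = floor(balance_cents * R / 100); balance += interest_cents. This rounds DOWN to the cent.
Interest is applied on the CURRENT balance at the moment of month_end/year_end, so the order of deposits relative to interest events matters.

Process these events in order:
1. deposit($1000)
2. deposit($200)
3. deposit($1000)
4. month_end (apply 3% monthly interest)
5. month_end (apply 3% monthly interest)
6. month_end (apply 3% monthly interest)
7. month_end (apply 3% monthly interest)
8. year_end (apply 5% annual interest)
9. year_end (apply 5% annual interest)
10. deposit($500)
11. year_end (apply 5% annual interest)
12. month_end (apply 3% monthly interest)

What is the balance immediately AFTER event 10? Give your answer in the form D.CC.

Answer: 3850.35

Derivation:
After 1 (deposit($1000)): balance=$1500.00 total_interest=$0.00
After 2 (deposit($200)): balance=$1700.00 total_interest=$0.00
After 3 (deposit($1000)): balance=$2700.00 total_interest=$0.00
After 4 (month_end (apply 3% monthly interest)): balance=$2781.00 total_interest=$81.00
After 5 (month_end (apply 3% monthly interest)): balance=$2864.43 total_interest=$164.43
After 6 (month_end (apply 3% monthly interest)): balance=$2950.36 total_interest=$250.36
After 7 (month_end (apply 3% monthly interest)): balance=$3038.87 total_interest=$338.87
After 8 (year_end (apply 5% annual interest)): balance=$3190.81 total_interest=$490.81
After 9 (year_end (apply 5% annual interest)): balance=$3350.35 total_interest=$650.35
After 10 (deposit($500)): balance=$3850.35 total_interest=$650.35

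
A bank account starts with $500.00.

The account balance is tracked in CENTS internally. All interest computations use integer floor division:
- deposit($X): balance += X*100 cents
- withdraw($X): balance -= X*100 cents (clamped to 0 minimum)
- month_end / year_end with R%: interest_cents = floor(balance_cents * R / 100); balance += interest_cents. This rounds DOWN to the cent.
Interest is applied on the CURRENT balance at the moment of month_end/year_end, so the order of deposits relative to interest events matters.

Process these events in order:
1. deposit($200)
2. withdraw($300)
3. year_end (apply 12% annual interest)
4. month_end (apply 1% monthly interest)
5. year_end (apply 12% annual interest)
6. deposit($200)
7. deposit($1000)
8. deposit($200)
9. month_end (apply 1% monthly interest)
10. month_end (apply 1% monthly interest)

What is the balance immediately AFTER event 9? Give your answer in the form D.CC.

After 1 (deposit($200)): balance=$700.00 total_interest=$0.00
After 2 (withdraw($300)): balance=$400.00 total_interest=$0.00
After 3 (year_end (apply 12% annual interest)): balance=$448.00 total_interest=$48.00
After 4 (month_end (apply 1% monthly interest)): balance=$452.48 total_interest=$52.48
After 5 (year_end (apply 12% annual interest)): balance=$506.77 total_interest=$106.77
After 6 (deposit($200)): balance=$706.77 total_interest=$106.77
After 7 (deposit($1000)): balance=$1706.77 total_interest=$106.77
After 8 (deposit($200)): balance=$1906.77 total_interest=$106.77
After 9 (month_end (apply 1% monthly interest)): balance=$1925.83 total_interest=$125.83

Answer: 1925.83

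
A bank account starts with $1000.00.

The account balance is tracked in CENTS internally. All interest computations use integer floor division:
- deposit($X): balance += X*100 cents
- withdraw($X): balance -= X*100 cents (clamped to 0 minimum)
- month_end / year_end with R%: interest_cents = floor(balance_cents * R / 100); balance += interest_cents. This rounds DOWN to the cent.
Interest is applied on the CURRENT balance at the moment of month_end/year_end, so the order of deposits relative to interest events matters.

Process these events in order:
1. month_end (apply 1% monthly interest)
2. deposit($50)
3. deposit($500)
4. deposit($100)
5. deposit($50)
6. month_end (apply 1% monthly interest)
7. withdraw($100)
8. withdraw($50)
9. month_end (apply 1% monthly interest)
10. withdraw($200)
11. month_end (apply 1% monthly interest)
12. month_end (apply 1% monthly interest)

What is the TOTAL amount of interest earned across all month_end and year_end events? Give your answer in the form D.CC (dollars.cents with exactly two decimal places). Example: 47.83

After 1 (month_end (apply 1% monthly interest)): balance=$1010.00 total_interest=$10.00
After 2 (deposit($50)): balance=$1060.00 total_interest=$10.00
After 3 (deposit($500)): balance=$1560.00 total_interest=$10.00
After 4 (deposit($100)): balance=$1660.00 total_interest=$10.00
After 5 (deposit($50)): balance=$1710.00 total_interest=$10.00
After 6 (month_end (apply 1% monthly interest)): balance=$1727.10 total_interest=$27.10
After 7 (withdraw($100)): balance=$1627.10 total_interest=$27.10
After 8 (withdraw($50)): balance=$1577.10 total_interest=$27.10
After 9 (month_end (apply 1% monthly interest)): balance=$1592.87 total_interest=$42.87
After 10 (withdraw($200)): balance=$1392.87 total_interest=$42.87
After 11 (month_end (apply 1% monthly interest)): balance=$1406.79 total_interest=$56.79
After 12 (month_end (apply 1% monthly interest)): balance=$1420.85 total_interest=$70.85

Answer: 70.85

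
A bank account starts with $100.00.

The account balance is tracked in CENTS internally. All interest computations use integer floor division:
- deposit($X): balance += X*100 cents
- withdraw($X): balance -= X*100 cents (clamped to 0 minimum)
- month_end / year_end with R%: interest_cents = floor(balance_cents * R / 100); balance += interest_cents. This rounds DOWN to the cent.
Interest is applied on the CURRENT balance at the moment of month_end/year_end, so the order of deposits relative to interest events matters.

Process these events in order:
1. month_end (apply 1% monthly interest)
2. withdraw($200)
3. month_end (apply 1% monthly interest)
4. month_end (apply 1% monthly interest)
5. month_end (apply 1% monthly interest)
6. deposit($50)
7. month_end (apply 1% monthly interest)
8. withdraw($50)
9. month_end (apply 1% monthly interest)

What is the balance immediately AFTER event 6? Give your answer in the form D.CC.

Answer: 50.00

Derivation:
After 1 (month_end (apply 1% monthly interest)): balance=$101.00 total_interest=$1.00
After 2 (withdraw($200)): balance=$0.00 total_interest=$1.00
After 3 (month_end (apply 1% monthly interest)): balance=$0.00 total_interest=$1.00
After 4 (month_end (apply 1% monthly interest)): balance=$0.00 total_interest=$1.00
After 5 (month_end (apply 1% monthly interest)): balance=$0.00 total_interest=$1.00
After 6 (deposit($50)): balance=$50.00 total_interest=$1.00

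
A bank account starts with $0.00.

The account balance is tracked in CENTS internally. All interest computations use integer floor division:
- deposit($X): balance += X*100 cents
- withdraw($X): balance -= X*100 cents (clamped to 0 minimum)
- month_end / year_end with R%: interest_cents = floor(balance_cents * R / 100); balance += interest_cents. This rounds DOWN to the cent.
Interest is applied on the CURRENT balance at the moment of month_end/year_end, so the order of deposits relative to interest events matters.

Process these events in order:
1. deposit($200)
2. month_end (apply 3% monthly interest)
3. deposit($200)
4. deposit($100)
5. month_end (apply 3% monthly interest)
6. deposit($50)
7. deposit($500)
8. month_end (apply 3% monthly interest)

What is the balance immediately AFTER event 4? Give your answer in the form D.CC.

After 1 (deposit($200)): balance=$200.00 total_interest=$0.00
After 2 (month_end (apply 3% monthly interest)): balance=$206.00 total_interest=$6.00
After 3 (deposit($200)): balance=$406.00 total_interest=$6.00
After 4 (deposit($100)): balance=$506.00 total_interest=$6.00

Answer: 506.00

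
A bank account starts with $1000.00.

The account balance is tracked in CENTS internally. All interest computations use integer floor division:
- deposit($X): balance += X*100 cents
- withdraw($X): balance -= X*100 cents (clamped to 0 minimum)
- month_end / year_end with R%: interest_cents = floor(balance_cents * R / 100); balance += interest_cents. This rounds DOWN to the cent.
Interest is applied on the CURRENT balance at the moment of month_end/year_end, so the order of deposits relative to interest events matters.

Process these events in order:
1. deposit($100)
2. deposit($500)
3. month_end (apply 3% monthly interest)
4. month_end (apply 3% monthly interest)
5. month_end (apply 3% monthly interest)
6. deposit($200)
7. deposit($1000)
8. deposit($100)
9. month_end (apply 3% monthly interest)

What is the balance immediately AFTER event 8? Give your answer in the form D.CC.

Answer: 3048.36

Derivation:
After 1 (deposit($100)): balance=$1100.00 total_interest=$0.00
After 2 (deposit($500)): balance=$1600.00 total_interest=$0.00
After 3 (month_end (apply 3% monthly interest)): balance=$1648.00 total_interest=$48.00
After 4 (month_end (apply 3% monthly interest)): balance=$1697.44 total_interest=$97.44
After 5 (month_end (apply 3% monthly interest)): balance=$1748.36 total_interest=$148.36
After 6 (deposit($200)): balance=$1948.36 total_interest=$148.36
After 7 (deposit($1000)): balance=$2948.36 total_interest=$148.36
After 8 (deposit($100)): balance=$3048.36 total_interest=$148.36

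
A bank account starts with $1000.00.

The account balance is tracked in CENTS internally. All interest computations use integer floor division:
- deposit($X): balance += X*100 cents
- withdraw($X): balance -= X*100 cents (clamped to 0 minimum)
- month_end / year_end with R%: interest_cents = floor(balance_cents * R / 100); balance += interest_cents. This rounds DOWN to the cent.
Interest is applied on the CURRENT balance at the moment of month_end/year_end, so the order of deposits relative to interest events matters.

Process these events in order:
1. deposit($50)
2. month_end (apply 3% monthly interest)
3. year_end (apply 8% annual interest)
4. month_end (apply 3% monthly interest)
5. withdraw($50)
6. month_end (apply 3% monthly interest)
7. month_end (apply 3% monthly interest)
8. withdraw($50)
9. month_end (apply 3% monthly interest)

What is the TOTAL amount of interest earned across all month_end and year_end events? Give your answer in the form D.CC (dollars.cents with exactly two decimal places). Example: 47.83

After 1 (deposit($50)): balance=$1050.00 total_interest=$0.00
After 2 (month_end (apply 3% monthly interest)): balance=$1081.50 total_interest=$31.50
After 3 (year_end (apply 8% annual interest)): balance=$1168.02 total_interest=$118.02
After 4 (month_end (apply 3% monthly interest)): balance=$1203.06 total_interest=$153.06
After 5 (withdraw($50)): balance=$1153.06 total_interest=$153.06
After 6 (month_end (apply 3% monthly interest)): balance=$1187.65 total_interest=$187.65
After 7 (month_end (apply 3% monthly interest)): balance=$1223.27 total_interest=$223.27
After 8 (withdraw($50)): balance=$1173.27 total_interest=$223.27
After 9 (month_end (apply 3% monthly interest)): balance=$1208.46 total_interest=$258.46

Answer: 258.46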